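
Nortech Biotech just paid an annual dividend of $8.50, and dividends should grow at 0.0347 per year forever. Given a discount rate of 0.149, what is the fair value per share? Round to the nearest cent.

Gordon growth model: P₀ = D₁/(r − g). D₁ = 8.50 × (1 + 0.0347) = 8.7950.
P₀ = 8.7950 / (0.149 − 0.0347) = 8.7950 / 0.1143 = 76.9462

$76.95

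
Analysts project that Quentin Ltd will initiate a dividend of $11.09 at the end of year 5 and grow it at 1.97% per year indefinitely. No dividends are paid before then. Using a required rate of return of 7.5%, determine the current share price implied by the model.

$150.17

Deferred-dividend DDM. At t=4 the remaining stream is a growing perpetuity with first payment D_5 = 11.09.
V_4 = D_5/(r−g) = 11.09/(0.075−0.0197) = 200.5425
P₀ = V_4/(1+r)^4 = 200.5425/(1+0.075)^4 = 150.1663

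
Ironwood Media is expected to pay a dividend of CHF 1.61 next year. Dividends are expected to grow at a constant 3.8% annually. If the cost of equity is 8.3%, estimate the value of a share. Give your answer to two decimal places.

Gordon growth model: P₀ = D₁/(r − g), with D₁ = 1.61 given directly.
P₀ = 1.6100 / (0.083 − 0.038) = 1.6100 / 0.045 = 35.7778

CHF 35.78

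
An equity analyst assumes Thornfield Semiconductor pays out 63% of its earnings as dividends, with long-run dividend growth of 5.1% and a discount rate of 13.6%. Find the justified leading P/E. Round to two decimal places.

7.41

Justified leading P/E = b/(r−g) = 0.63/(0.136−0.051) = 7.4118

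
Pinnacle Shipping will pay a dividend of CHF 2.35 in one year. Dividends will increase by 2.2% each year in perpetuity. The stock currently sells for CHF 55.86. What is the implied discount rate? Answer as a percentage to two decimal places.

Rearranging the constant-growth DDM: r = D₁/P₀ + g.
r = 2.3500 / 55.86 + 0.022 = 0.04207 + 0.022 = 0.06407

6.41%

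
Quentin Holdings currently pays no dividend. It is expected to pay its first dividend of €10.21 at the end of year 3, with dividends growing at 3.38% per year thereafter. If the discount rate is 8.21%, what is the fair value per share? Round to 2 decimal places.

€180.53

Deferred-dividend DDM. At t=2 the remaining stream is a growing perpetuity with first payment D_3 = 10.21.
V_2 = D_3/(r−g) = 10.21/(0.0821−0.0338) = 211.3872
P₀ = V_2/(1+r)^2 = 211.3872/(1+0.0821)^2 = 180.5277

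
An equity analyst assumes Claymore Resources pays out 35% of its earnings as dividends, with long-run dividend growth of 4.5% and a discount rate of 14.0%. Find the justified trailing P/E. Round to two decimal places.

Justified trailing P/E = b(1+g)/(r−g) = 0.35×(1+0.045)/(0.14−0.045) = 3.8500

3.85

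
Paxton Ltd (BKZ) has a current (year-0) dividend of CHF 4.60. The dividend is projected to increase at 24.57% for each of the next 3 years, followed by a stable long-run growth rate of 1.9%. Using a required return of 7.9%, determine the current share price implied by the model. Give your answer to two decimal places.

CHF 138.73

Two-stage DDM. Project D₁…D_3 at 0.2457, terminal growth 0.019, discount at r = 0.079.
D_1 = 5.7302
D_2 = 7.1381
D_3 = 8.8920
Terminal value at t=3: TV = D_4/(r−g) = 9.0609/(0.079−0.019) = 151.0154
P₀ = 5.7302/(1+0.079)^1 + 7.1381/(1+0.079)^2 + 8.8920/(1+0.079)^3 + 151.0154/(1+0.079)^3 = 138.7347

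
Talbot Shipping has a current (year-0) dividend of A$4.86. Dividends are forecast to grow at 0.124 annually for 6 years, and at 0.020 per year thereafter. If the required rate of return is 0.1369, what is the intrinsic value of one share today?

Two-stage DDM. Project D₁…D_6 at 0.124, terminal growth 0.02, discount at r = 0.1369.
D_1 = 5.4626
D_2 = 6.1400
D_3 = 6.9014
D_4 = 7.7571
D_5 = 8.7190
D_6 = 9.8002
Terminal value at t=6: TV = D_7/(r−g) = 9.9962/(0.1369−0.02) = 85.5106
P₀ = 5.4626/(1+0.1369)^1 + 6.1400/(1+0.1369)^2 + 6.9014/(1+0.1369)^3 + 7.7571/(1+0.1369)^4 + 8.7190/(1+0.1369)^5 + 9.8002/(1+0.1369)^6 + 85.5106/(1+0.1369)^6 = 67.6228

A$67.62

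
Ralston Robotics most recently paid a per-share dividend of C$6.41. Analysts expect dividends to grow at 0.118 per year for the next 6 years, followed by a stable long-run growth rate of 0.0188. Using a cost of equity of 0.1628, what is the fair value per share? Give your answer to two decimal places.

C$69.42

Two-stage DDM. Project D₁…D_6 at 0.118, terminal growth 0.0188, discount at r = 0.1628.
D_1 = 7.1664
D_2 = 8.0120
D_3 = 8.9574
D_4 = 10.0144
D_5 = 11.1961
D_6 = 12.5172
Terminal value at t=6: TV = D_7/(r−g) = 12.7526/(0.1628−0.0188) = 88.5595
P₀ = 7.1664/(1+0.1628)^1 + 8.0120/(1+0.1628)^2 + 8.9574/(1+0.1628)^3 + 10.0144/(1+0.1628)^4 + 11.1961/(1+0.1628)^5 + 12.5172/(1+0.1628)^6 + 88.5595/(1+0.1628)^6 = 69.4208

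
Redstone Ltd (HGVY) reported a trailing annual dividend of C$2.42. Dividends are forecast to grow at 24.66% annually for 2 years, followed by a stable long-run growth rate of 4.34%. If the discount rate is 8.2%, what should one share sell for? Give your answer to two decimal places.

C$92.83

Two-stage DDM. Project D₁…D_2 at 0.2466, terminal growth 0.0434, discount at r = 0.082.
D_1 = 3.0168
D_2 = 3.7607
Terminal value at t=2: TV = D_3/(r−g) = 3.9239/(0.082−0.0434) = 101.6560
P₀ = 3.0168/(1+0.082)^1 + 3.7607/(1+0.082)^2 + 101.6560/(1+0.082)^2 = 92.8322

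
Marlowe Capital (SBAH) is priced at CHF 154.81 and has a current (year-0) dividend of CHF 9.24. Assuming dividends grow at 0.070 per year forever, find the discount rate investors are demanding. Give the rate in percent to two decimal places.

13.39%

Rearranging the constant-growth DDM: r = D₁/P₀ + g.
D₁ = 9.24 × (1 + 0.07) = 9.8868.
r = 9.8868 / 154.81 + 0.07 = 0.06386 + 0.07 = 0.13386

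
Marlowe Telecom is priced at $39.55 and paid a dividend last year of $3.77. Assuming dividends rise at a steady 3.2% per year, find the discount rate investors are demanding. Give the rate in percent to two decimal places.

Rearranging the constant-growth DDM: r = D₁/P₀ + g.
D₁ = 3.77 × (1 + 0.032) = 3.8906.
r = 3.8906 / 39.55 + 0.032 = 0.09837 + 0.032 = 0.13037

13.04%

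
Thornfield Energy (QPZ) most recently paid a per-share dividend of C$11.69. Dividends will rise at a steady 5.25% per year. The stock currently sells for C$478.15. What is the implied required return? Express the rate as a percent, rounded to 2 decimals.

7.82%

Rearranging the constant-growth DDM: r = D₁/P₀ + g.
D₁ = 11.69 × (1 + 0.0525) = 12.3037.
r = 12.3037 / 478.15 + 0.0525 = 0.02573 + 0.0525 = 0.07823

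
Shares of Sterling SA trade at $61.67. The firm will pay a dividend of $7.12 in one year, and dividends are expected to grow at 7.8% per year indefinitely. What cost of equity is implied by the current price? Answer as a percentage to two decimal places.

Rearranging the constant-growth DDM: r = D₁/P₀ + g.
r = 7.1200 / 61.67 + 0.078 = 0.11545 + 0.078 = 0.19345

19.35%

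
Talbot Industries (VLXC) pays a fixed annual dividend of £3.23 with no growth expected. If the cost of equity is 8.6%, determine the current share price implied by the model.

Zero-growth DDM (perpetuity): P₀ = D/r = 3.23 / 0.086 = 37.5581

£37.56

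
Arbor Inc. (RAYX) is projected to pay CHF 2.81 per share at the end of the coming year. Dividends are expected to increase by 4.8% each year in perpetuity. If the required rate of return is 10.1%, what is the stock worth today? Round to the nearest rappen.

Gordon growth model: P₀ = D₁/(r − g), with D₁ = 2.81 given directly.
P₀ = 2.8100 / (0.101 − 0.048) = 2.8100 / 0.053 = 53.0189

CHF 53.02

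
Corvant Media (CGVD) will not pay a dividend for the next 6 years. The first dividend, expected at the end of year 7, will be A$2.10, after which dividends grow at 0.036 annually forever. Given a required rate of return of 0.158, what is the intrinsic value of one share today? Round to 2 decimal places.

Deferred-dividend DDM. At t=6 the remaining stream is a growing perpetuity with first payment D_7 = 2.10.
V_6 = D_7/(r−g) = 2.10/(0.158−0.036) = 17.2131
P₀ = V_6/(1+r)^6 = 17.2131/(1+0.158)^6 = 7.1385

A$7.14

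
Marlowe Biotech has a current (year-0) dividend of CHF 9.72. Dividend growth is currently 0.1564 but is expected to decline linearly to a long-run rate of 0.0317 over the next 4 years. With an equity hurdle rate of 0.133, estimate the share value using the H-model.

H-model: P₀ = D₀[(1+g_L) + H(g_S−g_L)]/(r−g_L), with H = 4/2 = 2.
P₀ = 9.72 × [(1+0.0317) + 2×(0.1564−0.0317)] / (0.133−0.0317)
   = 9.72 × 1.2811 / 0.1013 = 122.9249

CHF 122.92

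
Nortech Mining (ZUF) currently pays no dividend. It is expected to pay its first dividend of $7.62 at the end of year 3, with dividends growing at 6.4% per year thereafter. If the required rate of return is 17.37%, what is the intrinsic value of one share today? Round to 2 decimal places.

Deferred-dividend DDM. At t=2 the remaining stream is a growing perpetuity with first payment D_3 = 7.62.
V_2 = D_3/(r−g) = 7.62/(0.1737−0.064) = 69.4622
P₀ = V_2/(1+r)^2 = 69.4622/(1+0.1737)^2 = 50.4236

$50.42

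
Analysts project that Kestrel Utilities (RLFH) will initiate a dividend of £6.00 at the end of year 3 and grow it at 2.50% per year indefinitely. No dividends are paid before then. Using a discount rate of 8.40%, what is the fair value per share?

Deferred-dividend DDM. At t=2 the remaining stream is a growing perpetuity with first payment D_3 = 6.00.
V_2 = D_3/(r−g) = 6.00/(0.084−0.025) = 101.6949
P₀ = V_2/(1+r)^2 = 101.6949/(1+0.084)^2 = 86.5447

£86.54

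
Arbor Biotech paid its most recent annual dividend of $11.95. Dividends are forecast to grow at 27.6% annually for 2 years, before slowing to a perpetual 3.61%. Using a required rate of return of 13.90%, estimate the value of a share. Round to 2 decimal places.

$179.40

Two-stage DDM. Project D₁…D_2 at 0.276, terminal growth 0.0361, discount at r = 0.139.
D_1 = 15.2482
D_2 = 19.4567
Terminal value at t=2: TV = D_3/(r−g) = 20.1591/(0.139−0.0361) = 195.9095
P₀ = 15.2482/(1+0.139)^1 + 19.4567/(1+0.139)^2 + 195.9095/(1+0.139)^2 = 179.3958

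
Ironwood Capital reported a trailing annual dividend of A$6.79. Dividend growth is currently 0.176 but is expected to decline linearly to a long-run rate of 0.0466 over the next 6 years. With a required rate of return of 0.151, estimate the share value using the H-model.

H-model: P₀ = D₀[(1+g_L) + H(g_S−g_L)]/(r−g_L), with H = 6/2 = 3.
P₀ = 6.79 × [(1+0.0466) + 3×(0.176−0.0466)] / (0.151−0.0466)
   = 6.79 × 1.4348 / 0.1044 = 93.3170

A$93.32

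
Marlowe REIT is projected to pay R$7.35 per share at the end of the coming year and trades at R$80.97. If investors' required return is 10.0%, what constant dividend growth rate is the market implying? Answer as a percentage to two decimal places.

0.92%

From P₀ = D₁/(r − g), the implied growth is g = r − D₁/P₀.
g = 0.1 − 7.35/80.97 = 0.1 − 0.09077 = 0.00923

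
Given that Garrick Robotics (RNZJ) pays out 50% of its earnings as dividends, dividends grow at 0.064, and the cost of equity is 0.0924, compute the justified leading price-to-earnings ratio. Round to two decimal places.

Justified leading P/E = b/(r−g) = 0.50/(0.0924−0.064) = 17.6056

17.61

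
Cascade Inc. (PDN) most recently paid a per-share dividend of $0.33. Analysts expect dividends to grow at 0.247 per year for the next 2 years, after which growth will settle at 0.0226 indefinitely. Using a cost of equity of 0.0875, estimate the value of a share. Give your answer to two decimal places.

$7.65

Two-stage DDM. Project D₁…D_2 at 0.247, terminal growth 0.0226, discount at r = 0.0875.
D_1 = 0.4115
D_2 = 0.5132
Terminal value at t=2: TV = D_3/(r−g) = 0.5248/(0.0875−0.0226) = 8.0855
P₀ = 0.4115/(1+0.0875)^1 + 0.5132/(1+0.0875)^2 + 8.0855/(1+0.0875)^2 = 7.6490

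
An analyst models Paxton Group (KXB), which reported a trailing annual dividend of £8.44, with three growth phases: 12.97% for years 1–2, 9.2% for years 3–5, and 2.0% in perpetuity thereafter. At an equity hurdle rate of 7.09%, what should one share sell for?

£247.16

Three-stage DDM. Project D₁…D_5; terminal Gordon value at t=5 with g = 0.02; discount at r = 0.0709.
D_1 = 9.5347
D_2 = 10.7713
D_3 = 11.7623
D_4 = 12.8444
D_5 = 14.0261
TV_5 = 14.3066/(0.0709−0.02) = 281.0729
P₀ = Σ Dₜ/(1+r)ᵗ + TV_5/(1+r)^5 = 247.1579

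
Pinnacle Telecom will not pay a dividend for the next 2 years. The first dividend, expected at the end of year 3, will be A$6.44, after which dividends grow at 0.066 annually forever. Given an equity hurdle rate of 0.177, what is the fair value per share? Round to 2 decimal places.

Deferred-dividend DDM. At t=2 the remaining stream is a growing perpetuity with first payment D_3 = 6.44.
V_2 = D_3/(r−g) = 6.44/(0.177−0.066) = 58.0180
P₀ = V_2/(1+r)^2 = 58.0180/(1+0.177)^2 = 41.8803

A$41.88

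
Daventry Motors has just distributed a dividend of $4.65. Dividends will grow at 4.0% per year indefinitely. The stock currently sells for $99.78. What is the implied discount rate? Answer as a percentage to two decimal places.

Rearranging the constant-growth DDM: r = D₁/P₀ + g.
D₁ = 4.65 × (1 + 0.04) = 4.8360.
r = 4.8360 / 99.78 + 0.04 = 0.04847 + 0.04 = 0.08847

8.85%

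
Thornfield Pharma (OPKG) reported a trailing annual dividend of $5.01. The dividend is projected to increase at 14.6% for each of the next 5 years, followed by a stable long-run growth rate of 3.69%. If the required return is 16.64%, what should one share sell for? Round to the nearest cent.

$60.49

Two-stage DDM. Project D₁…D_5 at 0.146, terminal growth 0.0369, discount at r = 0.1664.
D_1 = 5.7415
D_2 = 6.5797
D_3 = 7.5404
D_4 = 8.6412
D_5 = 9.9029
Terminal value at t=5: TV = D_6/(r−g) = 10.2683/(0.1664−0.0369) = 79.2917
P₀ = 5.7415/(1+0.1664)^1 + 6.5797/(1+0.1664)^2 + 7.5404/(1+0.1664)^3 + 8.6412/(1+0.1664)^4 + 9.9029/(1+0.1664)^5 + 79.2917/(1+0.1664)^5 = 60.4933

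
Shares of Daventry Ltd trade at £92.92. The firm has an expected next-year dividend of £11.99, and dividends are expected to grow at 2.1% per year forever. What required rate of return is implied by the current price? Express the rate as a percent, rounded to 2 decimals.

Rearranging the constant-growth DDM: r = D₁/P₀ + g.
r = 11.9900 / 92.92 + 0.021 = 0.12904 + 0.021 = 0.15004

15.00%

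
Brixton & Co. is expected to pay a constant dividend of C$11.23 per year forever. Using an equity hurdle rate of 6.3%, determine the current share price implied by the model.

Zero-growth DDM (perpetuity): P₀ = D/r = 11.23 / 0.063 = 178.2540

C$178.25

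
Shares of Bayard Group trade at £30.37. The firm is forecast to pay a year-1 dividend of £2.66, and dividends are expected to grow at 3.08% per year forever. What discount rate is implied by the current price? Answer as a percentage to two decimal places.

Rearranging the constant-growth DDM: r = D₁/P₀ + g.
r = 2.6600 / 30.37 + 0.0308 = 0.08759 + 0.0308 = 0.11839

11.84%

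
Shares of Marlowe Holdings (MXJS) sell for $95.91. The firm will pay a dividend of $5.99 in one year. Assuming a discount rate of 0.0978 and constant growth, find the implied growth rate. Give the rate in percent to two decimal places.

3.53%

From P₀ = D₁/(r − g), the implied growth is g = r − D₁/P₀.
g = 0.0978 − 5.99/95.91 = 0.0978 − 0.06245 = 0.03535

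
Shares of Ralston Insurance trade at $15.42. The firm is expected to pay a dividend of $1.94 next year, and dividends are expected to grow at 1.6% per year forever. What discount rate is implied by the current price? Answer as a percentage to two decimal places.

Rearranging the constant-growth DDM: r = D₁/P₀ + g.
r = 1.9400 / 15.42 + 0.016 = 0.12581 + 0.016 = 0.14181

14.18%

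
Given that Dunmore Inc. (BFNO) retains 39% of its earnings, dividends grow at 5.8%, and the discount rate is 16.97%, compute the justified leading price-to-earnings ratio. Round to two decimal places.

Payout ratio b = 1 − 0.39 = 0.61.
Justified leading P/E = b/(r−g) = 0.61/(0.1697−0.058) = 5.4611

5.46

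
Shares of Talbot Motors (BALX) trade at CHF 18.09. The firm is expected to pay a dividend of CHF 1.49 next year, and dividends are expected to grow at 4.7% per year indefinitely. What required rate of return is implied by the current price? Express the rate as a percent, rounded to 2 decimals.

12.94%

Rearranging the constant-growth DDM: r = D₁/P₀ + g.
r = 1.4900 / 18.09 + 0.047 = 0.08237 + 0.047 = 0.12937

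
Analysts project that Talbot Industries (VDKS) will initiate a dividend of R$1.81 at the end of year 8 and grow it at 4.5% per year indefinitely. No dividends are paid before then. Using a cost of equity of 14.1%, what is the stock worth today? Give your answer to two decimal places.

R$7.49

Deferred-dividend DDM. At t=7 the remaining stream is a growing perpetuity with first payment D_8 = 1.81.
V_7 = D_8/(r−g) = 1.81/(0.141−0.045) = 18.8542
P₀ = V_7/(1+r)^7 = 18.8542/(1+0.141)^7 = 7.4887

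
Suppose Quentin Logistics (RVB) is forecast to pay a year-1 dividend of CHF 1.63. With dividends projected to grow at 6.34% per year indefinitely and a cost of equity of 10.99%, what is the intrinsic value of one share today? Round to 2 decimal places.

CHF 35.05

Gordon growth model: P₀ = D₁/(r − g), with D₁ = 1.63 given directly.
P₀ = 1.6300 / (0.1099 − 0.0634) = 1.6300 / 0.0465 = 35.0538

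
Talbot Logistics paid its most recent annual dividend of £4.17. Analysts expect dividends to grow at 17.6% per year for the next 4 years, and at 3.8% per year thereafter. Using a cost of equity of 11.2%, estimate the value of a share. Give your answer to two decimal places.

£92.39

Two-stage DDM. Project D₁…D_4 at 0.176, terminal growth 0.038, discount at r = 0.112.
D_1 = 4.9039
D_2 = 5.7670
D_3 = 6.7820
D_4 = 7.9756
Terminal value at t=4: TV = D_5/(r−g) = 8.2787/(0.112−0.038) = 111.8745
P₀ = 4.9039/(1+0.112)^1 + 5.7670/(1+0.112)^2 + 6.7820/(1+0.112)^3 + 7.9756/(1+0.112)^4 + 111.8745/(1+0.112)^4 = 92.3886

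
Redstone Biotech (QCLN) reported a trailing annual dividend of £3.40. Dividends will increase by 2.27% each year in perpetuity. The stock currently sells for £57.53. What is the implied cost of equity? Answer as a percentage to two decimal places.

8.31%

Rearranging the constant-growth DDM: r = D₁/P₀ + g.
D₁ = 3.40 × (1 + 0.0227) = 3.4772.
r = 3.4772 / 57.53 + 0.0227 = 0.06044 + 0.0227 = 0.08314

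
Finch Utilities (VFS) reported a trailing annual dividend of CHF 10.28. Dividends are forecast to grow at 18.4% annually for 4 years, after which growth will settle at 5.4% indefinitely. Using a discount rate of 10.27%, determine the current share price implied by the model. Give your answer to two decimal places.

CHF 345.00

Two-stage DDM. Project D₁…D_4 at 0.184, terminal growth 0.054, discount at r = 0.1027.
D_1 = 12.1715
D_2 = 14.4111
D_3 = 17.0627
D_4 = 20.2023
Terminal value at t=4: TV = D_5/(r−g) = 21.2932/(0.1027−0.054) = 437.2316
P₀ = 12.1715/(1+0.1027)^1 + 14.4111/(1+0.1027)^2 + 17.0627/(1+0.1027)^3 + 20.2023/(1+0.1027)^4 + 437.2316/(1+0.1027)^4 = 344.9999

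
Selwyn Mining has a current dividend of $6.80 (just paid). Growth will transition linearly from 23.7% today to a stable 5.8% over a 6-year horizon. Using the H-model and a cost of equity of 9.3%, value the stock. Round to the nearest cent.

$309.89

H-model: P₀ = D₀[(1+g_L) + H(g_S−g_L)]/(r−g_L), with H = 6/2 = 3.
P₀ = 6.80 × [(1+0.058) + 3×(0.237−0.058)] / (0.093−0.058)
   = 6.80 × 1.5950 / 0.035 = 309.8857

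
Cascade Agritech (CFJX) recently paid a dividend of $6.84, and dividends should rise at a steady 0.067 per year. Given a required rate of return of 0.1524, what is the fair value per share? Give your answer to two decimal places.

$85.46

Gordon growth model: P₀ = D₁/(r − g). D₁ = 6.84 × (1 + 0.067) = 7.2983.
P₀ = 7.2983 / (0.1524 − 0.067) = 7.2983 / 0.0854 = 85.4600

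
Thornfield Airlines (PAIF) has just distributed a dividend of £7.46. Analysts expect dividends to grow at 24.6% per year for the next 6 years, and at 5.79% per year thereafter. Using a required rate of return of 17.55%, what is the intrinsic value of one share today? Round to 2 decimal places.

£150.33

Two-stage DDM. Project D₁…D_6 at 0.246, terminal growth 0.0579, discount at r = 0.1755.
D_1 = 9.2952
D_2 = 11.5818
D_3 = 14.4309
D_4 = 17.9809
D_5 = 22.4042
D_6 = 27.9156
Terminal value at t=6: TV = D_7/(r−g) = 29.5319/(0.1755−0.0579) = 251.1218
P₀ = 9.2952/(1+0.1755)^1 + 11.5818/(1+0.1755)^2 + 14.4309/(1+0.1755)^3 + 17.9809/(1+0.1755)^4 + 22.4042/(1+0.1755)^5 + 27.9156/(1+0.1755)^6 + 251.1218/(1+0.1755)^6 = 150.3338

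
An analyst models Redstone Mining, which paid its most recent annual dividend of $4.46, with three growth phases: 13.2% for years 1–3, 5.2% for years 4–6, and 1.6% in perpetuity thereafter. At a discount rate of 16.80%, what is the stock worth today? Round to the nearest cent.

$42.32

Three-stage DDM. Project D₁…D_6; terminal Gordon value at t=6 with g = 0.016; discount at r = 0.168.
D_1 = 5.0487
D_2 = 5.7152
D_3 = 6.4696
D_4 = 6.8060
D_5 = 7.1599
D_6 = 7.5322
TV_6 = 7.6527/(0.168−0.016) = 50.3468
P₀ = Σ Dₜ/(1+r)ᵗ + TV_6/(1+r)^6 = 42.3190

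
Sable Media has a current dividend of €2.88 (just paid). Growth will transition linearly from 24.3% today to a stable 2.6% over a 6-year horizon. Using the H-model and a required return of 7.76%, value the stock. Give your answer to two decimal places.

H-model: P₀ = D₀[(1+g_L) + H(g_S−g_L)]/(r−g_L), with H = 6/2 = 3.
P₀ = 2.88 × [(1+0.026) + 3×(0.243−0.026)] / (0.0776−0.026)
   = 2.88 × 1.6770 / 0.0516 = 93.6000

€93.60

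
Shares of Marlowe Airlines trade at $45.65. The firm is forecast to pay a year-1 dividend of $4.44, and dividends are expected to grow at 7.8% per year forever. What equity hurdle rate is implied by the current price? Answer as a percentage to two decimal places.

17.53%

Rearranging the constant-growth DDM: r = D₁/P₀ + g.
r = 4.4400 / 45.65 + 0.078 = 0.09726 + 0.078 = 0.17526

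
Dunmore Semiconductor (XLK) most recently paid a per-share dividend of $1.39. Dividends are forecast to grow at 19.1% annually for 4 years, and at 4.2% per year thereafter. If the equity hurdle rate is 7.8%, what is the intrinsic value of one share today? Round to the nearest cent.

$67.12

Two-stage DDM. Project D₁…D_4 at 0.191, terminal growth 0.042, discount at r = 0.078.
D_1 = 1.6555
D_2 = 1.9717
D_3 = 2.3483
D_4 = 2.7968
Terminal value at t=4: TV = D_5/(r−g) = 2.9143/(0.078−0.042) = 80.9519
P₀ = 1.6555/(1+0.078)^1 + 1.9717/(1+0.078)^2 + 2.3483/(1+0.078)^3 + 2.7968/(1+0.078)^4 + 80.9519/(1+0.078)^4 = 67.1228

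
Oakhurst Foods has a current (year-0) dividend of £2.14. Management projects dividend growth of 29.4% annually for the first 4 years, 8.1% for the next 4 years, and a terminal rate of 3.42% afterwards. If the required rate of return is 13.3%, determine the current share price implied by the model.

Three-stage DDM. Project D₁…D_8; terminal Gordon value at t=8 with g = 0.0342; discount at r = 0.133.
D_1 = 2.7692
D_2 = 3.5833
D_3 = 4.6368
D_4 = 6.0000
D_5 = 6.4860
D_6 = 7.0114
D_7 = 7.5793
D_8 = 8.1932
TV_8 = 8.4734/(0.133−0.0342) = 85.7633
P₀ = Σ Dₜ/(1+r)ᵗ + TV_8/(1+r)^8 = 56.6165

£56.62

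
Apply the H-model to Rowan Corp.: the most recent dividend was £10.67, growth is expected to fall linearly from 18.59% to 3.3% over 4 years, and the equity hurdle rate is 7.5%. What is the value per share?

H-model: P₀ = D₀[(1+g_L) + H(g_S−g_L)]/(r−g_L), with H = 4/2 = 2.
P₀ = 10.67 × [(1+0.033) + 2×(0.1859−0.033)] / (0.075−0.033)
   = 10.67 × 1.3388 / 0.042 = 340.1190

£340.12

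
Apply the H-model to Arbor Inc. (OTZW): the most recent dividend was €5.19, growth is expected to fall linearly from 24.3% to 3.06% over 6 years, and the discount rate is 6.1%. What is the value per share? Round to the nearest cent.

€284.73

H-model: P₀ = D₀[(1+g_L) + H(g_S−g_L)]/(r−g_L), with H = 6/2 = 3.
P₀ = 5.19 × [(1+0.0306) + 3×(0.243−0.0306)] / (0.061−0.0306)
   = 5.19 × 1.6678 / 0.0304 = 284.7330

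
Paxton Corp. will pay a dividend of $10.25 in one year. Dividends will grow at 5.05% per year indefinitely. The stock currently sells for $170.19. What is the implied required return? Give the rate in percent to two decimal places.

11.07%

Rearranging the constant-growth DDM: r = D₁/P₀ + g.
r = 10.2500 / 170.19 + 0.0505 = 0.06023 + 0.0505 = 0.11073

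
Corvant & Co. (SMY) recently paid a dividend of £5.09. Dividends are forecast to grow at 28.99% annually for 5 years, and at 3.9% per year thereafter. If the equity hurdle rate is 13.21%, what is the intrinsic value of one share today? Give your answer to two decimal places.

£147.37

Two-stage DDM. Project D₁…D_5 at 0.2899, terminal growth 0.039, discount at r = 0.1321.
D_1 = 6.5656
D_2 = 8.4690
D_3 = 10.9241
D_4 = 14.0910
D_5 = 18.1760
Terminal value at t=5: TV = D_6/(r−g) = 18.8849/(0.1321−0.039) = 202.8448
P₀ = 6.5656/(1+0.1321)^1 + 8.4690/(1+0.1321)^2 + 10.9241/(1+0.1321)^3 + 14.0910/(1+0.1321)^4 + 18.1760/(1+0.1321)^5 + 202.8448/(1+0.1321)^5 = 147.3673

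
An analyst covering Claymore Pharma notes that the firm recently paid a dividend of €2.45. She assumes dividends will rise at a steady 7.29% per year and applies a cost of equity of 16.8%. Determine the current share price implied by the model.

€27.64

Gordon growth model: P₀ = D₁/(r − g). D₁ = 2.45 × (1 + 0.0729) = 2.6286.
P₀ = 2.6286 / (0.168 − 0.0729) = 2.6286 / 0.0951 = 27.6404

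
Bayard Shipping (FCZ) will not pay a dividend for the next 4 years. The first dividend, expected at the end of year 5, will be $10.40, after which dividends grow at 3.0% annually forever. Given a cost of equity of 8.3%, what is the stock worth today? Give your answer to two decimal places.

Deferred-dividend DDM. At t=4 the remaining stream is a growing perpetuity with first payment D_5 = 10.40.
V_4 = D_5/(r−g) = 10.40/(0.083−0.03) = 196.2264
P₀ = V_4/(1+r)^4 = 196.2264/(1+0.083)^4 = 142.6408

$142.64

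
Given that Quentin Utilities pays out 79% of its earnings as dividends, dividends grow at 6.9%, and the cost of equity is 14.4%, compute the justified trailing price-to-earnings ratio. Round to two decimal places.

Justified trailing P/E = b(1+g)/(r−g) = 0.79×(1+0.069)/(0.144−0.069) = 11.2601

11.26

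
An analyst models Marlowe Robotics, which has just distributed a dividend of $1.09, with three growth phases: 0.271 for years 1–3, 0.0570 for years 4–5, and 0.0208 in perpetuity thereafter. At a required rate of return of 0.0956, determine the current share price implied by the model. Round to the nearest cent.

$29.28

Three-stage DDM. Project D₁…D_5; terminal Gordon value at t=5 with g = 0.0208; discount at r = 0.0956.
D_1 = 1.3854
D_2 = 1.7608
D_3 = 2.2380
D_4 = 2.3656
D_5 = 2.5004
TV_5 = 2.5524/(0.0956−0.0208) = 34.1234
P₀ = Σ Dₜ/(1+r)ᵗ + TV_5/(1+r)^5 = 29.2759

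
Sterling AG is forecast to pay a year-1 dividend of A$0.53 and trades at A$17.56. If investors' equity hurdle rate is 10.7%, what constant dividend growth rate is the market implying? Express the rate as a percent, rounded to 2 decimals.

From P₀ = D₁/(r − g), the implied growth is g = r − D₁/P₀.
g = 0.107 − 0.53/17.56 = 0.107 − 0.03018 = 0.07682

7.68%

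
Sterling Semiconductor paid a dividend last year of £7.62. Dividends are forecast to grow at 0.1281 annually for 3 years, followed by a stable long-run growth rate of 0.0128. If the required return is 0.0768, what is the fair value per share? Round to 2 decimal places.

Two-stage DDM. Project D₁…D_3 at 0.1281, terminal growth 0.0128, discount at r = 0.0768.
D_1 = 8.5961
D_2 = 9.6973
D_3 = 10.9395
Terminal value at t=3: TV = D_4/(r−g) = 11.0795/(0.0768−0.0128) = 173.1177
P₀ = 8.5961/(1+0.0768)^1 + 9.6973/(1+0.0768)^2 + 10.9395/(1+0.0768)^3 + 173.1177/(1+0.0768)^3 = 163.7634

£163.76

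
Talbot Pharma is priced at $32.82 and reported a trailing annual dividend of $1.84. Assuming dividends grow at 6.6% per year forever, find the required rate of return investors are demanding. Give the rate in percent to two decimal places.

12.58%

Rearranging the constant-growth DDM: r = D₁/P₀ + g.
D₁ = 1.84 × (1 + 0.066) = 1.9614.
r = 1.9614 / 32.82 + 0.066 = 0.05976 + 0.066 = 0.12576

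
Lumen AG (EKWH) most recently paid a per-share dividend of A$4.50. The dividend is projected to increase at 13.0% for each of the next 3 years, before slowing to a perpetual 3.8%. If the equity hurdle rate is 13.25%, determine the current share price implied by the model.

A$62.54

Two-stage DDM. Project D₁…D_3 at 0.13, terminal growth 0.038, discount at r = 0.1325.
D_1 = 5.0850
D_2 = 5.7460
D_3 = 6.4930
Terminal value at t=3: TV = D_4/(r−g) = 6.7398/(0.1325−0.038) = 71.3203
P₀ = 5.0850/(1+0.1325)^1 + 5.7460/(1+0.1325)^2 + 6.4930/(1+0.1325)^3 + 71.3203/(1+0.1325)^3 = 62.5424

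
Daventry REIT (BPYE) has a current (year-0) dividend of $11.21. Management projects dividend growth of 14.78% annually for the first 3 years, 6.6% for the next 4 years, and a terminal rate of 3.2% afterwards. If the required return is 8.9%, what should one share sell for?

$305.38

Three-stage DDM. Project D₁…D_7; terminal Gordon value at t=7 with g = 0.032; discount at r = 0.089.
D_1 = 12.8668
D_2 = 14.7686
D_3 = 16.9513
D_4 = 18.0701
D_5 = 19.2628
D_6 = 20.5341
D_7 = 21.8894
TV_7 = 22.5898/(0.089−0.032) = 396.3126
P₀ = Σ Dₜ/(1+r)ᵗ + TV_7/(1+r)^7 = 305.3765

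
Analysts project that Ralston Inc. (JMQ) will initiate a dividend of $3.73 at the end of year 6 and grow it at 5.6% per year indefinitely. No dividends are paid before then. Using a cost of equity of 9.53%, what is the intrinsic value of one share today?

Deferred-dividend DDM. At t=5 the remaining stream is a growing perpetuity with first payment D_6 = 3.73.
V_5 = D_6/(r−g) = 3.73/(0.0953−0.056) = 94.9109
P₀ = V_5/(1+r)^5 = 94.9109/(1+0.0953)^5 = 60.2075

$60.21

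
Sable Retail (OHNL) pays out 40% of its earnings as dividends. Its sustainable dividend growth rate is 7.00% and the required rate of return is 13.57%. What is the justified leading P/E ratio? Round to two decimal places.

Justified leading P/E = b/(r−g) = 0.40/(0.1357−0.07) = 6.0883

6.09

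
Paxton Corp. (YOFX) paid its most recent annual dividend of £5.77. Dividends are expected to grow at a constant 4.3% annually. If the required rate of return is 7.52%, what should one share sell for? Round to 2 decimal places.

Gordon growth model: P₀ = D₁/(r − g). D₁ = 5.77 × (1 + 0.043) = 6.0181.
P₀ = 6.0181 / (0.0752 − 0.043) = 6.0181 / 0.0322 = 186.8978

£186.90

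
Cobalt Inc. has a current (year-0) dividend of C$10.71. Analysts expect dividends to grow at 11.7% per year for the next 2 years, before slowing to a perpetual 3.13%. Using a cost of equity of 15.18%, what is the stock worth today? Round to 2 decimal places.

C$106.67

Two-stage DDM. Project D₁…D_2 at 0.117, terminal growth 0.0313, discount at r = 0.1518.
D_1 = 11.9631
D_2 = 13.3627
Terminal value at t=2: TV = D_3/(r−g) = 13.7810/(0.1518−0.0313) = 114.3652
P₀ = 11.9631/(1+0.1518)^1 + 13.3627/(1+0.1518)^2 + 114.3652/(1+0.1518)^2 = 106.6654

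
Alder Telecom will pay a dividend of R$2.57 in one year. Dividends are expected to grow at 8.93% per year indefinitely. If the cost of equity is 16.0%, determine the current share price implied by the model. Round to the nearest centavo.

R$36.35

Gordon growth model: P₀ = D₁/(r − g), with D₁ = 2.57 given directly.
P₀ = 2.5700 / (0.16 − 0.0893) = 2.5700 / 0.0707 = 36.3508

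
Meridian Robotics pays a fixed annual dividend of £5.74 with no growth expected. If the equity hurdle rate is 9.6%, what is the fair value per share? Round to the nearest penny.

Zero-growth DDM (perpetuity): P₀ = D/r = 5.74 / 0.096 = 59.7917

£59.79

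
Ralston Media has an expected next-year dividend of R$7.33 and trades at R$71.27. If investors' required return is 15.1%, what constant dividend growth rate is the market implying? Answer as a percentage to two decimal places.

4.82%

From P₀ = D₁/(r − g), the implied growth is g = r − D₁/P₀.
g = 0.151 − 7.33/71.27 = 0.151 − 0.10285 = 0.04815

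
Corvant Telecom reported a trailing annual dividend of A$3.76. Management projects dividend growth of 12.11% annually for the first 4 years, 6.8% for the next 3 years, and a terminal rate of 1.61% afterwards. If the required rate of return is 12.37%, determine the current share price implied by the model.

A$55.26

Three-stage DDM. Project D₁…D_7; terminal Gordon value at t=7 with g = 0.0161; discount at r = 0.1237.
D_1 = 4.2153
D_2 = 4.7258
D_3 = 5.2981
D_4 = 5.9397
D_5 = 6.3436
D_6 = 6.7750
D_7 = 7.2357
TV_7 = 7.3522/(0.1237−0.0161) = 68.3287
P₀ = Σ Dₜ/(1+r)ᵗ + TV_7/(1+r)^7 = 55.2604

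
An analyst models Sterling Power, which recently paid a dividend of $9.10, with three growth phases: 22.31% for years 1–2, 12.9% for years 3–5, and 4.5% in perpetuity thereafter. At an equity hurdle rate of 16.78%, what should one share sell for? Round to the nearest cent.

$124.27

Three-stage DDM. Project D₁…D_5; terminal Gordon value at t=5 with g = 0.045; discount at r = 0.1678.
D_1 = 11.1302
D_2 = 13.6134
D_3 = 15.3695
D_4 = 17.3521
D_5 = 19.5906
TV_5 = 20.4721/(0.1678−0.045) = 166.7113
P₀ = Σ Dₜ/(1+r)ᵗ + TV_5/(1+r)^5 = 124.2715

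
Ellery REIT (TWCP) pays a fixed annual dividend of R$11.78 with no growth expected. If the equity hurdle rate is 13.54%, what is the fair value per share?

Zero-growth DDM (perpetuity): P₀ = D/r = 11.78 / 0.1354 = 87.0015

R$87.00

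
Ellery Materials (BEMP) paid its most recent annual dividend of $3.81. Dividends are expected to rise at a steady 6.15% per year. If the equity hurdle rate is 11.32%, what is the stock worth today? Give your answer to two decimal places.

Gordon growth model: P₀ = D₁/(r − g). D₁ = 3.81 × (1 + 0.0615) = 4.0443.
P₀ = 4.0443 / (0.1132 − 0.0615) = 4.0443 / 0.0517 = 78.2266

$78.23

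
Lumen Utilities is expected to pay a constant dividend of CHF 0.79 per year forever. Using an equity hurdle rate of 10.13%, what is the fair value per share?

Zero-growth DDM (perpetuity): P₀ = D/r = 0.79 / 0.1013 = 7.7986

CHF 7.80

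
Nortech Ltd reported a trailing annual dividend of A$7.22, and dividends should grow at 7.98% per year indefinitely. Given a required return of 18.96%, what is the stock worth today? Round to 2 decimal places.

A$71.00

Gordon growth model: P₀ = D₁/(r − g). D₁ = 7.22 × (1 + 0.0798) = 7.7962.
P₀ = 7.7962 / (0.1896 − 0.0798) = 7.7962 / 0.1098 = 71.0032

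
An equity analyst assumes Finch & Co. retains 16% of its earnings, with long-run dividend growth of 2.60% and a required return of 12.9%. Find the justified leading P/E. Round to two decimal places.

Payout ratio b = 1 − 0.16 = 0.84.
Justified leading P/E = b/(r−g) = 0.84/(0.129−0.026) = 8.1553

8.16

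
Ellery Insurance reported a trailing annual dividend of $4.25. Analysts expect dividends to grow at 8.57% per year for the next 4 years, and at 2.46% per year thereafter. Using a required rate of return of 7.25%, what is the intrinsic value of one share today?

Two-stage DDM. Project D₁…D_4 at 0.0857, terminal growth 0.0246, discount at r = 0.0725.
D_1 = 4.6142
D_2 = 5.0097
D_3 = 5.4390
D_4 = 5.9051
Terminal value at t=4: TV = D_5/(r−g) = 6.0504/(0.0725−0.0246) = 126.3127
P₀ = 4.6142/(1+0.0725)^1 + 5.0097/(1+0.0725)^2 + 5.4390/(1+0.0725)^3 + 5.9051/(1+0.0725)^4 + 126.3127/(1+0.0725)^4 = 112.9976

$113.00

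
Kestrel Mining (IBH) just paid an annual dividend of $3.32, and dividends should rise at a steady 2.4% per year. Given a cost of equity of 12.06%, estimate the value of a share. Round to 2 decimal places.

$35.19

Gordon growth model: P₀ = D₁/(r − g). D₁ = 3.32 × (1 + 0.024) = 3.3997.
P₀ = 3.3997 / (0.1206 − 0.024) = 3.3997 / 0.0966 = 35.1934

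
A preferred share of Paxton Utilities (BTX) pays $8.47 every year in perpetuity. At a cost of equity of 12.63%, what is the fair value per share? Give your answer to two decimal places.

$67.06

Zero-growth DDM (perpetuity): P₀ = D/r = 8.47 / 0.1263 = 67.0625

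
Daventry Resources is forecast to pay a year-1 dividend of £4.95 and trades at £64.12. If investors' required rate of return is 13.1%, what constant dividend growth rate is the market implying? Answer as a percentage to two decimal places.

5.38%

From P₀ = D₁/(r − g), the implied growth is g = r − D₁/P₀.
g = 0.131 − 4.95/64.12 = 0.131 − 0.07720 = 0.05380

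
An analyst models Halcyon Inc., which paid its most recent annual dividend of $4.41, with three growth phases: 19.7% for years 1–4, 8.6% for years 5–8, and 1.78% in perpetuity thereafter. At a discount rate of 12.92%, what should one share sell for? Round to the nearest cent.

Three-stage DDM. Project D₁…D_8; terminal Gordon value at t=8 with g = 0.0178; discount at r = 0.1292.
D_1 = 5.2788
D_2 = 6.3187
D_3 = 7.5635
D_4 = 9.0535
D_5 = 9.8321
D_6 = 10.6776
D_7 = 11.5959
D_8 = 12.5932
TV_8 = 12.8173/(0.1292−0.0178) = 115.0567
P₀ = Σ Dₜ/(1+r)ᵗ + TV_8/(1+r)^8 = 84.2006

$84.20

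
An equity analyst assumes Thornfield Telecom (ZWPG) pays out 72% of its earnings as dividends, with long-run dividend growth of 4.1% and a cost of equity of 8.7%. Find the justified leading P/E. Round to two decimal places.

15.65

Justified leading P/E = b/(r−g) = 0.72/(0.087−0.041) = 15.6522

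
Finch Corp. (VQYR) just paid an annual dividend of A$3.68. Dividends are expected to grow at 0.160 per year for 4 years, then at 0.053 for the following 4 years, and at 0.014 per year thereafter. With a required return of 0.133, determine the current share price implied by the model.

A$54.84

Three-stage DDM. Project D₁…D_8; terminal Gordon value at t=8 with g = 0.014; discount at r = 0.133.
D_1 = 4.2688
D_2 = 4.9518
D_3 = 5.7441
D_4 = 6.6632
D_5 = 7.0163
D_6 = 7.3882
D_7 = 7.7797
D_8 = 8.1921
TV_8 = 8.3068/(0.133−0.014) = 69.8046
P₀ = Σ Dₜ/(1+r)ᵗ + TV_8/(1+r)^8 = 54.8383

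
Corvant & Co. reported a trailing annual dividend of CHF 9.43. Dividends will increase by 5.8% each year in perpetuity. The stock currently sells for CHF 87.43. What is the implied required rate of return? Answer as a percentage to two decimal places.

17.21%

Rearranging the constant-growth DDM: r = D₁/P₀ + g.
D₁ = 9.43 × (1 + 0.058) = 9.9769.
r = 9.9769 / 87.43 + 0.058 = 0.11411 + 0.058 = 0.17211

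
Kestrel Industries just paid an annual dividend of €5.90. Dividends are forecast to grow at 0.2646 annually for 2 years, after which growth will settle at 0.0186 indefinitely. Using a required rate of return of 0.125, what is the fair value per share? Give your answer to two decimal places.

€85.46

Two-stage DDM. Project D₁…D_2 at 0.2646, terminal growth 0.0186, discount at r = 0.125.
D_1 = 7.4611
D_2 = 9.4354
Terminal value at t=2: TV = D_3/(r−g) = 9.6109/(0.125−0.0186) = 90.3276
P₀ = 7.4611/(1+0.125)^1 + 9.4354/(1+0.125)^2 + 90.3276/(1+0.125)^2 = 85.4572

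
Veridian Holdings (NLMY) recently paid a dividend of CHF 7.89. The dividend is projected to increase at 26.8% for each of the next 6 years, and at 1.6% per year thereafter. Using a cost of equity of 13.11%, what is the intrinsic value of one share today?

Two-stage DDM. Project D₁…D_6 at 0.268, terminal growth 0.016, discount at r = 0.1311.
D_1 = 10.0045
D_2 = 12.6857
D_3 = 16.0855
D_4 = 20.3964
D_5 = 25.8627
D_6 = 32.7939
Terminal value at t=6: TV = D_7/(r−g) = 33.3186/(0.1311−0.016) = 289.4749
P₀ = 10.0045/(1+0.1311)^1 + 12.6857/(1+0.1311)^2 + 16.0855/(1+0.1311)^3 + 20.3964/(1+0.1311)^4 + 25.8627/(1+0.1311)^5 + 32.7939/(1+0.1311)^6 + 289.4749/(1+0.1311)^6 = 210.1966

CHF 210.20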